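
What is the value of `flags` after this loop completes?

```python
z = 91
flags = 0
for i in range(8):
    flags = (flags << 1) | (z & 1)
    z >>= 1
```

Reverse lowest 8 bits of 91
`flags` takes the values: 0 → 1 → 3 → 6 → 13 → 27 → 54 → 109 → 218

Answer: 218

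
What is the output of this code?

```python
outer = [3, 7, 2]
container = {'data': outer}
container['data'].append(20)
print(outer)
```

Key concept: dict holds reference to list.
Step by step:
`outer = [3, 7, 2]` → outer = [3, 7, 2]
`container = {'data': outer}` → container = {'data': [3, 7, 2]}
`container['data'].append(20)` → outer = [3, 7, 2, 20]; container = {'data': [3, 7, 2, 20]}
`print(outer)` → prints [3, 7, 2, 20]

Answer: [3, 7, 2, 20]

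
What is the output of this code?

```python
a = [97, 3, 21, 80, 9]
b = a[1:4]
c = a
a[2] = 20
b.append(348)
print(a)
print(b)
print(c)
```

Key concept: slice vs alias.
Step by step:
`a = [97, 3, 21, 80, 9]` → a = [97, 3, 21, 80, 9]
`b = a[1:4]` → b = [3, 21, 80]
`c = a` → c = [97, 3, 21, 80, 9] (same object as a)
`a[2] = 20` → a = [97, 3, 20, 80, 9] (same object as c); c = [97, 3, 20, 80, 9] (same object as a)
`b.append(348)` → b = [3, 21, 80, 348]
`print(a)` → prints [97, 3, 20, 80, 9]
`print(b)` → prints [3, 21, 80, 348]
`print(c)` → prints [97, 3, 20, 80, 9]

Answer:
[97, 3, 20, 80, 9]
[3, 21, 80, 348]
[97, 3, 20, 80, 9]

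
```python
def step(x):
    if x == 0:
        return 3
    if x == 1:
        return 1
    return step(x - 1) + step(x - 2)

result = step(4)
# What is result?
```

Build up from base cases: step(0)=3, step(1)=1, step(2)=4, step(3)=5, step(4)=9

Answer: 9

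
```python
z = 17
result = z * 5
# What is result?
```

Trace:
`z = 17` → z = 17
`result = z * 5` → result = 85
So result = 85

Answer: 85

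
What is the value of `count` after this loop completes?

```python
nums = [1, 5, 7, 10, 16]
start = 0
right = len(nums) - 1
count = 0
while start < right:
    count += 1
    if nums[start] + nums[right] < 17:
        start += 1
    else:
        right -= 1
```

Steps to find pair summing to 17
`count` takes the values: 0 → 1 → 2 → 3 → 4

Answer: 4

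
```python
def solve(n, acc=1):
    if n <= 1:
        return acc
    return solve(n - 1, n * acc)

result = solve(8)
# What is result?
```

Accumulator trace (n, acc): (8, 1) -> (7, 8) -> (6, 56) -> (5, 336) -> (4, 1680) -> (3, 6720) -> (2, 20160) -> (1, 40320) -> return 40320

Answer: 40320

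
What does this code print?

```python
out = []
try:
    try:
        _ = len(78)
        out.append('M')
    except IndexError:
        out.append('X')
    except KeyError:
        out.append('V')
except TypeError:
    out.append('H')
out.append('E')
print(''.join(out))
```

Execution trace: 'H' (outer except TypeError) → 'E' (after the try/except). Output: HE

Answer: HE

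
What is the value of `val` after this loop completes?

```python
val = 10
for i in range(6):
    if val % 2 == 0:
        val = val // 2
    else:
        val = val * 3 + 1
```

Collatz-style transformation from 10
`val` takes the values: 10 → 5 → 16 → 8 → 4 → 2 → 1

Answer: 1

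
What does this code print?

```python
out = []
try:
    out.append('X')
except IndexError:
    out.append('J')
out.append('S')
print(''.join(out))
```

Execution trace: 'X' (try body, no exception) → 'S' (after the try/except). Output: XS

Answer: XS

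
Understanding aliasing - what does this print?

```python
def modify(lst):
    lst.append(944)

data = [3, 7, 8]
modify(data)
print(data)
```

Key concept: function modifies passed list.
Step by step:
`data = [3, 7, 8]` → data = [3, 7, 8]
`modify(data)` → data = [3, 7, 8, 944]
`print(data)` → prints [3, 7, 8, 944]

Answer: [3, 7, 8, 944]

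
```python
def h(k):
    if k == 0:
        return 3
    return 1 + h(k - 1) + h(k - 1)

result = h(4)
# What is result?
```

h(k) = 1 + 2·h(k-1), h(0)=3. Closed form: (3+1)·2^4 - 1 = 63.

Answer: 63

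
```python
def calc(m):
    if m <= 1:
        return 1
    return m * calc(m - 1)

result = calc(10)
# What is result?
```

calc(10) = 10 * 9 * 8 * 7 * 6 * 5 * 4 * 3 * 2 * 1 = 3628800

Answer: 3628800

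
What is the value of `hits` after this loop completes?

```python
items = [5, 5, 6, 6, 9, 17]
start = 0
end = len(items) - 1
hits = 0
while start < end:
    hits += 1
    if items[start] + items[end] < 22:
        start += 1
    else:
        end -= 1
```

Steps to find pair summing to 22
`hits` takes the values: 0 → 1 → 2 → 3 → 4 → 5

Answer: 5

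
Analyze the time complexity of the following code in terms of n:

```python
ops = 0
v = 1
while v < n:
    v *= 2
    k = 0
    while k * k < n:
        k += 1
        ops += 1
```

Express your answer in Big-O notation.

Each loop level contributes: log n × √n. Multiplying the contributions gives O(√n log n).

Answer: O(√n log n)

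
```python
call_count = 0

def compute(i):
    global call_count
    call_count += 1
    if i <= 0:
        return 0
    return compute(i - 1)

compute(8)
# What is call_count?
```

Linear recursion stepping by 1: 9 calls from i=8 down to ≤0.

Answer: 9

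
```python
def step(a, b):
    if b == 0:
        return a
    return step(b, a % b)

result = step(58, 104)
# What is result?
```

step(58, 104) -> step(104, 58) -> step(58, 46) -> step(46, 12) -> step(12, 10) -> step(10, 2) -> step(2, 0) -> 2

Answer: 2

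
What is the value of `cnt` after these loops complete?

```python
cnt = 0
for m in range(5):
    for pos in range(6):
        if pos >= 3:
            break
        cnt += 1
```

Inner breaks at 3, outer runs 5 times
`cnt` takes the values: 0 → 1 → 2 → 3 → 4 → 5 → 6 → 7 → 8 → 9 → 10 → 11 → 12 → 13 → 14 → 15

Answer: 15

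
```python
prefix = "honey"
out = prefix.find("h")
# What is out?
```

Trace:
`prefix = "honey"` → prefix = 'honey'
`out = prefix.find("h")` → out = 0
So out = 0

Answer: 0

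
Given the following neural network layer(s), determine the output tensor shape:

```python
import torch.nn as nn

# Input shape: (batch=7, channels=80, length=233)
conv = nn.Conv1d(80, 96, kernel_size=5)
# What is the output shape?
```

Input: (7, 80, 233) -> Output: (7, 96, 229)

Answer: (7, 96, 229)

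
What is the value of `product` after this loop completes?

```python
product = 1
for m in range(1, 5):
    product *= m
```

4! = 24
`product` takes the values: 1 → 2 → 6 → 24

Answer: 24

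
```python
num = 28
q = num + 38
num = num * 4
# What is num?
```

Trace:
`num = 28` → num = 28
`q = num + 38` → q = 66
`num = num * 4` → num = 112
So num = 112

Answer: 112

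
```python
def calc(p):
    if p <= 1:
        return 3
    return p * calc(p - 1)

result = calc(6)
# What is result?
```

calc(6) = 6 * 5 * 4 * 3 * 2 * 3 = 2160

Answer: 2160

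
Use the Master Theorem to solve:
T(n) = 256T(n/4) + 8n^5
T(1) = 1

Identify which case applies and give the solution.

a=256, b=4, f(n)=8n^5. log_4(256) = 4. Since c=5 > 4 and the regularity condition holds (256(n/4)^5 = (256/4^5)n^5 with 256/4^5 < 1), Case 3 applies: T(n) = Θ(f(n)) = O(n^5).

Answer: O(n^5) - Case 3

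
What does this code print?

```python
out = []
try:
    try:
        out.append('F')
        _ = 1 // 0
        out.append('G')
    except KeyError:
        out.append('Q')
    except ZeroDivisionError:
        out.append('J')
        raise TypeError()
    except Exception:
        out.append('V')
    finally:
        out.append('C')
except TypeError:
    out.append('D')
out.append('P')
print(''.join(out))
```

Execution trace: 'F' (try body) → 'J' (except ZeroDivisionError) → 'C' (finally) → 'D' (outer except TypeError) → 'P' (after the try/except). Output: FJCDP

Answer: FJCDP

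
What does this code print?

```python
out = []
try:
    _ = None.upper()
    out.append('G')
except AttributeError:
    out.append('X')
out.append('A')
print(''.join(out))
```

Execution trace: 'X' (except AttributeError) → 'A' (after the try/except). Output: XA

Answer: XA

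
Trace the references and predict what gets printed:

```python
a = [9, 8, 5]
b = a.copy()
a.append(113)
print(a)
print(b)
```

Key concept: list.copy() creates independent copy.
Step by step:
`a = [9, 8, 5]` → a = [9, 8, 5]
`b = a.copy()` → b = [9, 8, 5]
`a.append(113)` → a = [9, 8, 5, 113]
`print(a)` → prints [9, 8, 5, 113]
`print(b)` → prints [9, 8, 5]

Answer:
[9, 8, 5, 113]
[9, 8, 5]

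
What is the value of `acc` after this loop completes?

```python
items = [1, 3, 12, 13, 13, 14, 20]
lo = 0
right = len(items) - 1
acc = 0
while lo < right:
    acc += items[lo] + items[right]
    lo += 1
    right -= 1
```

Sum of pairs from ends
`acc` takes the values: 0 → 21 → 38 → 63

Answer: 63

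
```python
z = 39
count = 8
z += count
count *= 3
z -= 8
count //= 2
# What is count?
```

Trace:
`z = 39` → z = 39
`count = 8` → count = 8
`z += count` → z = 47
`count *= 3` → count = 24
`z -= 8` → z = 39
`count //= 2` → count = 12
So count = 12

Answer: 12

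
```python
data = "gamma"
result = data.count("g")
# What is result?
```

Trace:
`data = "gamma"` → data = 'gamma'
`result = data.count("g")` → result = 1
So result = 1

Answer: 1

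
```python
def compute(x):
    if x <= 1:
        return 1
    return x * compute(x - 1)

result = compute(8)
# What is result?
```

compute(8) = 8 * 7 * 6 * 5 * 4 * 3 * 2 * 1 = 40320

Answer: 40320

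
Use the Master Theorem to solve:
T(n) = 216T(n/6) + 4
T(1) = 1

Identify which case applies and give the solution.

a=216, b=6, f(n)=4. log_6(216) = 3. Since c=0 < 3, Case 1 applies: T(n) = Θ(n^log_b(a)) = O(n^3).

Answer: O(n^3) - Case 1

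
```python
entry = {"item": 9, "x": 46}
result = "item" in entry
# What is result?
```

Trace:
`entry = {"item": 9, "x": 46}` → entry = {'item': 9, 'x': 46}
`result = "item" in entry` → result = True
So result = True

Answer: True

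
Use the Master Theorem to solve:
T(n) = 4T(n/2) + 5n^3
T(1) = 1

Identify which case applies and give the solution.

a=4, b=2, f(n)=5n^3. log_2(4) = 2. Since c=3 > 2 and the regularity condition holds (4(n/2)^3 = (4/2^3)n^3 with 4/2^3 < 1), Case 3 applies: T(n) = Θ(f(n)) = O(n^3).

Answer: O(n^3) - Case 3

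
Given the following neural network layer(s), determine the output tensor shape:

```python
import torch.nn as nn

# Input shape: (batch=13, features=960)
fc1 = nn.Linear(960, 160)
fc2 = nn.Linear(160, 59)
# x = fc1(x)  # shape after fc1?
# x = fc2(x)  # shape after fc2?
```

Input: (13, 960) -> after fc1: (13, 160) -> Output: (13, 59)

Answer: (13, 59)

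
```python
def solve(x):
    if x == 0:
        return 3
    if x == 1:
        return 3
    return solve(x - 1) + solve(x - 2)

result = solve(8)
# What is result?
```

Build up from base cases: solve(0)=3, solve(1)=3, solve(2)=6, solve(3)=9, solve(4)=15, solve(5)=24, solve(6)=39, ..., solve(8)=102

Answer: 102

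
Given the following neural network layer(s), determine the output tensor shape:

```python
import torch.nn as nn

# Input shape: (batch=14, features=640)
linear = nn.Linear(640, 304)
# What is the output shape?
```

Input: (14, 640) -> Output: (14, 304)

Answer: (14, 304)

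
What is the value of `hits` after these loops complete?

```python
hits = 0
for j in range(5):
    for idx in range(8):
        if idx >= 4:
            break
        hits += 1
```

Inner breaks at 4, outer runs 5 times
`hits` takes the values: 0 → 1 → 2 → 3 → 4 → 5 → 6 → 7 → 8 → 9 → 10 → 11 → 12 → 13 → 14 → 15 → 16 → 17 → 18 → 19 → 20

Answer: 20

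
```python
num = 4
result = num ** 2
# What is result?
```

Trace:
`num = 4` → num = 4
`result = num ** 2` → result = 16
So result = 16

Answer: 16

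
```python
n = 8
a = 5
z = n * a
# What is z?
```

Trace:
`n = 8` → n = 8
`a = 5` → a = 5
`z = n * a` → z = 40
So z = 40

Answer: 40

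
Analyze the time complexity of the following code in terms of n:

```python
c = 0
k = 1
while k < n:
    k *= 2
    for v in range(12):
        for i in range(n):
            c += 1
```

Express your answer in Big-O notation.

Each loop level contributes: log n × 1 × n. Multiplying the contributions gives O(n log n).

Answer: O(n log n)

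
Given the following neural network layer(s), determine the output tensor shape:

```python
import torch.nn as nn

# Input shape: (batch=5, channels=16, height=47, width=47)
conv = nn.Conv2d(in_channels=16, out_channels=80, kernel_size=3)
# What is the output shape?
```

Input: (5, 16, 47, 47) -> Output: (5, 80, 45, 45)

Answer: (5, 80, 45, 45)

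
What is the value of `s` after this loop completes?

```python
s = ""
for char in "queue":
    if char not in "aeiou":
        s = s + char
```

Remove vowels from 'queue'
`s` takes the values: "" → "q"

Answer: "q"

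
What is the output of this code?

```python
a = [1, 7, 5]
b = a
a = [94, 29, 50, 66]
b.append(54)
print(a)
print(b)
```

Key concept: rebinding vs mutation: a is rebound to a new list, b still points at the original.
Step by step:
`a = [1, 7, 5]` → a = [1, 7, 5]
`b = a` → b = [1, 7, 5] (same object as a)
`a = [94, 29, 50, 66]` → a = [94, 29, 50, 66]
`b.append(54)` → b = [1, 7, 5, 54]
`print(a)` → prints [94, 29, 50, 66]
`print(b)` → prints [1, 7, 5, 54]

Answer:
[94, 29, 50, 66]
[1, 7, 5, 54]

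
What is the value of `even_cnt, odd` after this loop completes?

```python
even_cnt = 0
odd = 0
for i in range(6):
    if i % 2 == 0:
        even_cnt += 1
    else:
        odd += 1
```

Count evens and odds in range(6)
`even_cnt, odd` takes the values: (0, 0) → (1, 0) → (1, 1) → (2, 1) → (2, 2) → (3, 2) → (3, 3)

Answer: 3, 3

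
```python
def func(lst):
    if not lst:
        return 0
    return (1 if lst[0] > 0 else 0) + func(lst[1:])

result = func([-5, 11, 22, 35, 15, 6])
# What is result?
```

Count of positive elements in [-5, 11, 22, 35, 15, 6] = 5

Answer: 5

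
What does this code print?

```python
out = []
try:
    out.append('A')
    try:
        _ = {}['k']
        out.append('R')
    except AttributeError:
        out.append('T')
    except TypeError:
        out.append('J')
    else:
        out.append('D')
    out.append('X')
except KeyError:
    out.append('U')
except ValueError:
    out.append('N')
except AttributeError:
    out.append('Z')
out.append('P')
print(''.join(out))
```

Execution trace: 'A' (try body) → 'U' (except KeyError) → 'P' (after the try/except). Output: AUP

Answer: AUP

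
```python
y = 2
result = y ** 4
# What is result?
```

Trace:
`y = 2` → y = 2
`result = y ** 4` → result = 16
So result = 16

Answer: 16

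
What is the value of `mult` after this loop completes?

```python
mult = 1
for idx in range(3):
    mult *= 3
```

3^3 = 27
`mult` takes the values: 1 → 3 → 9 → 27

Answer: 27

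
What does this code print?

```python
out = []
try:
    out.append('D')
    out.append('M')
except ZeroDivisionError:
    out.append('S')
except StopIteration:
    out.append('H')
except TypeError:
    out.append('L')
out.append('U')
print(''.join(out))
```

Execution trace: 'D' (try body) → 'M' (try body, no exception) → 'U' (after the try/except). Output: DMU

Answer: DMU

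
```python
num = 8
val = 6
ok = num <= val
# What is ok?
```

Trace:
`num = 8` → num = 8
`val = 6` → val = 6
`ok = num <= val` → ok = False
So ok = False

Answer: False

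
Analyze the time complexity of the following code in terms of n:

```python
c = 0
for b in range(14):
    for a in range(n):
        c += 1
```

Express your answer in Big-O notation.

Each loop level contributes: 1 × n. Multiplying the contributions gives O(n).

Answer: O(n)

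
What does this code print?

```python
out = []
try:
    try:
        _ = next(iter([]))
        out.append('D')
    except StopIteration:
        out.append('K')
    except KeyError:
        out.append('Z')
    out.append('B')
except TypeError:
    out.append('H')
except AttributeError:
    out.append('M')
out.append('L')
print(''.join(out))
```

Execution trace: 'K' (inner except StopIteration) → 'B' (try body, no exception) → 'L' (after the try/except). Output: KBL

Answer: KBL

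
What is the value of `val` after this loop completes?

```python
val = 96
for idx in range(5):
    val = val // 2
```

Halve 5 times: 96 // 2^5 = 3
`val` takes the values: 96 → 48 → 24 → 12 → 6 → 3

Answer: 3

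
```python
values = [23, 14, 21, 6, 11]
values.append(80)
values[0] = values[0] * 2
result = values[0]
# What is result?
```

Trace:
`values = [23, 14, 21, 6, 11]` → values = [23, 14, 21, 6, 11]
`values.append(80)` → values = [23, 14, 21, 6, 11, 80]
`values[0] = values[0] * 2` → values = [46, 14, 21, 6, 11, 80]
`result = values[0]` → result = 46
So result = 46

Answer: 46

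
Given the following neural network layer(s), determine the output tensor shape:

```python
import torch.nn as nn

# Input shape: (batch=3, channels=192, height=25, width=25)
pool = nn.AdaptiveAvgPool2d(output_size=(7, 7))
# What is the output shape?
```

Input: (3, 192, 25, 25) -> Output: (3, 192, 7, 7)

Answer: (3, 192, 7, 7)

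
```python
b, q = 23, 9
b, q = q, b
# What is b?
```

Trace:
`b, q = 23, 9` → b = 23; q = 9
`b, q = q, b` → b = 9; q = 23
So b = 9

Answer: 9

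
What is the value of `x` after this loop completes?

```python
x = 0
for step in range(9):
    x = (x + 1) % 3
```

Increment mod 3, 9 times = 0
`x` takes the values: 0 → 1 → 2 → 0 → 1 → 2 → 0 → 1 → 2 → 0

Answer: 0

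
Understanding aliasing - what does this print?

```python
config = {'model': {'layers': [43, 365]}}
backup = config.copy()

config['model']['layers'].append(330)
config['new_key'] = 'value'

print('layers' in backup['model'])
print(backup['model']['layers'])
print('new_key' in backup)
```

Key concept: shallow copy gotcha with nested dict.
Step by step:
`config = {'model': {'layers': [43, 365]}}` → config = {'model': {'layers': [43, 365]}}
`backup = config.copy()` → backup = {'model': {'layers': [43, 365]}}
`config['model']['layers'].append(330)` → config = {'model': {'layers': [43, 365, 330]}}; backup = {'model': {'layers': [43, 365, 330]}}
`config['new_key'] = 'value'` → config = {'model': {'layers': [43, 365, 330]}, 'new_key': 'value'}
`print('layers' in backup['model'])` → prints True
`print(backup['model']['layers'])` → prints [43, 365, 330]
`print('new_key' in backup)` → prints False

Answer:
True
[43, 365, 330]
False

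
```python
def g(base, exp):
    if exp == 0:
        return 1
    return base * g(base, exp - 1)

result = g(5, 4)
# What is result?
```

g(5, 4) = 5 * 5 * 5 * 5 = 625

Answer: 625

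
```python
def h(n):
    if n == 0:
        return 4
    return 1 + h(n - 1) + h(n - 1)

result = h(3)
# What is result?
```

h(n) = 1 + 2·h(n-1), h(0)=4. Closed form: (4+1)·2^3 - 1 = 39.

Answer: 39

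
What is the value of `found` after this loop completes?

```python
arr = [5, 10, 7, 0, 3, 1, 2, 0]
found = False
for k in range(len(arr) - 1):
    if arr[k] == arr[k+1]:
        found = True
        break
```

Check consecutive duplicates in [5, 10, 7, 0, 3, 1, 2, 0]
`found` takes the values: False

Answer: False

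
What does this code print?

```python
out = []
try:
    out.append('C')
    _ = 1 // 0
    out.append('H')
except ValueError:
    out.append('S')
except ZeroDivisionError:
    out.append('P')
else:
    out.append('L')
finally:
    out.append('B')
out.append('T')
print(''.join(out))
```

Execution trace: 'C' (try body) → 'P' (except ZeroDivisionError) → 'B' (finally) → 'T' (after the try/except). Output: CPBT

Answer: CPBT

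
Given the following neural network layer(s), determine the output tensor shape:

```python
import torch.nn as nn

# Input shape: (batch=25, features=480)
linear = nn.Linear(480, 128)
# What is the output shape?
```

Input: (25, 480) -> Output: (25, 128)

Answer: (25, 128)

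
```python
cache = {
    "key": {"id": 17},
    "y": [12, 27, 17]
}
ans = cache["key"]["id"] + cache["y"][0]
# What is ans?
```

Trace:
`cache = { ...` → cache = {'key': {'id': 17}, 'y': [12, 27, 17]}
`ans = cache["key"]["id"] + cache["y"][0]` → ans = 29
So ans = 29

Answer: 29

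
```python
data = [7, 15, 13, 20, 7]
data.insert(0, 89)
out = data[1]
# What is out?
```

Trace:
`data = [7, 15, 13, 20, 7]` → data = [7, 15, 13, 20, 7]
`data.insert(0, 89)` → data = [89, 7, 15, 13, 20, 7]
`out = data[1]` → out = 7
So out = 7

Answer: 7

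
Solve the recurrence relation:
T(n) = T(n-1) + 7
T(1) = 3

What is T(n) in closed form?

Unrolling: T(n) = T(1) + 7·(n-1) = 3 + 7(n-1) = 7n - 4.

Answer: T(n) = 7n - 4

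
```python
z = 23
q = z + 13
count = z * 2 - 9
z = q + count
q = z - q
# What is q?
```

Trace:
`z = 23` → z = 23
`q = z + 13` → q = 36
`count = z * 2 - 9` → count = 37
`z = q + count` → z = 73
`q = z - q` → q = 37
So q = 37

Answer: 37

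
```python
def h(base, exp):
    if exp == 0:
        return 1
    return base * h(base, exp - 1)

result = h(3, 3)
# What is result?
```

h(3, 3) = 3 * 3 * 3 = 27

Answer: 27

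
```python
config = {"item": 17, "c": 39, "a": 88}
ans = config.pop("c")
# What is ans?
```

Trace:
`config = {"item": 17, "c": 39, "a": 88}` → config = {'item': 17, 'c': 39, 'a': 88}
`ans = config.pop("c")` → config = {'item': 17, 'a': 88}; ans = 39
So ans = 39

Answer: 39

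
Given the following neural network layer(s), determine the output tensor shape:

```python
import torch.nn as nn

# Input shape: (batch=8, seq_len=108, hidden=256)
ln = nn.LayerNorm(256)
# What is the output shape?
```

Input: (8, 108, 256) -> Output: (8, 108, 256)

Answer: (8, 108, 256)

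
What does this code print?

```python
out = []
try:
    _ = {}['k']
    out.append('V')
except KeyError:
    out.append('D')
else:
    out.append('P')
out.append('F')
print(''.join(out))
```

Execution trace: 'D' (except KeyError) → 'F' (after the try/except). Output: DF

Answer: DF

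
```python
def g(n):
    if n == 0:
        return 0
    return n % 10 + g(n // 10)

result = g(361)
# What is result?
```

Sum of digits of 361: 1 + 6 + 3 = 10

Answer: 10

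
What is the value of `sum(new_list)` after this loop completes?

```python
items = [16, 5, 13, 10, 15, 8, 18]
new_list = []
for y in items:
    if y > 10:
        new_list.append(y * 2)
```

Sum of doubled values > 10
`new_list` takes the values: [] → [32] → [32, 26] → [32, 26, 30] → [32, 26, 30, 36]
So `sum(new_list)` = 124

Answer: 124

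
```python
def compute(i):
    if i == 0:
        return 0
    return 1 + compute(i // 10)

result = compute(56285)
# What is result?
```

Count of digits of 56285: 5

Answer: 5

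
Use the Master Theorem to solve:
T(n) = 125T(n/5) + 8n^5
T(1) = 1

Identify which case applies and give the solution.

a=125, b=5, f(n)=8n^5. log_5(125) = 3. Since c=5 > 3 and the regularity condition holds (125(n/5)^5 = (125/5^5)n^5 with 125/5^5 < 1), Case 3 applies: T(n) = Θ(f(n)) = O(n^5).

Answer: O(n^5) - Case 3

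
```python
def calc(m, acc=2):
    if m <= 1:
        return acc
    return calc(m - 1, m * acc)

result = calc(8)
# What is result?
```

Accumulator trace (n, acc): (8, 2) -> (7, 16) -> (6, 112) -> (5, 672) -> (4, 3360) -> (3, 13440) -> (2, 40320) -> (1, 80640) -> return 80640

Answer: 80640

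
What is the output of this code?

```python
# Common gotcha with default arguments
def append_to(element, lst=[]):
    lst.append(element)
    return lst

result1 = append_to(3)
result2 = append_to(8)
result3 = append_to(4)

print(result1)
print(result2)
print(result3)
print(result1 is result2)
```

Key concept: mutable default argument gotcha.
Step by step:
`result1 = append_to(3)` → result1 = [3]
`result2 = append_to(8)` → result1 = [3, 8] (same object as result2); result2 = [3, 8] (same object as result1)
`result3 = append_to(4)` → result1 = [3, 8, 4] (same object as result2, result3); result2 = [3, 8, 4] (same object as result1, result3); result3 = [3, 8, 4] (same object as result1, result2)
`print(result1)` → prints [3, 8, 4]
`print(result2)` → prints [3, 8, 4]
`print(result3)` → prints [3, 8, 4]
`print(result1 is result2)` → prints True

Answer:
[3, 8, 4]
[3, 8, 4]
[3, 8, 4]
True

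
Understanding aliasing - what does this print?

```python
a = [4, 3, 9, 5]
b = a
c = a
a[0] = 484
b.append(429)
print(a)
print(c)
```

Key concept: multiple aliases.
Step by step:
`a = [4, 3, 9, 5]` → a = [4, 3, 9, 5]
`b = a` → b = [4, 3, 9, 5] (same object as a)
`c = a` → c = [4, 3, 9, 5] (same object as a, b)
`a[0] = 484` → a = [484, 3, 9, 5] (same object as b, c); b = [484, 3, 9, 5] (same object as a, c); c = [484, 3, 9, 5] (same object as a, b)
`b.append(429)` → a = [484, 3, 9, 5, 429] (same object as b, c); b = [484, 3, 9, 5, 429] (same object as a, c); c = [484, 3, 9, 5, 429] (same object as a, b)
`print(a)` → prints [484, 3, 9, 5, 429]
`print(c)` → prints [484, 3, 9, 5, 429]

Answer:
[484, 3, 9, 5, 429]
[484, 3, 9, 5, 429]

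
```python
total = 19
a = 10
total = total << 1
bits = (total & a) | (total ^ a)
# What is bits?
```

Trace:
`total = 19` → total = 19
`a = 10` → a = 10
`total = total << 1` → total = 38
`bits = (total & a) | (total ^ a)` → bits = 46
So bits = 46

Answer: 46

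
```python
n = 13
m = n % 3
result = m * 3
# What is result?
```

Trace:
`n = 13` → n = 13
`m = n % 3` → m = 1
`result = m * 3` → result = 3
So result = 3

Answer: 3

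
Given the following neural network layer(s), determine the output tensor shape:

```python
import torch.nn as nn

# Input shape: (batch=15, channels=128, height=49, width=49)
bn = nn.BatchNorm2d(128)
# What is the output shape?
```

Input: (15, 128, 49, 49) -> Output: (15, 128, 49, 49)

Answer: (15, 128, 49, 49)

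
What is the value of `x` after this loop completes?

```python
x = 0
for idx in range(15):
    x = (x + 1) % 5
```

Increment mod 5, 15 times = 0
`x` takes the values: 0 → 1 → 2 → 3 → 4 → 0 → 1 → 2 → 3 → 4 → 0 → 1 → 2 → 3 → 4 → 0

Answer: 0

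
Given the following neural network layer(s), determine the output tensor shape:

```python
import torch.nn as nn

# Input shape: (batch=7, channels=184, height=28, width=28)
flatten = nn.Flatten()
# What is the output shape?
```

Input: (7, 184, 28, 28) -> Output: (7, 144256)

Answer: (7, 144256)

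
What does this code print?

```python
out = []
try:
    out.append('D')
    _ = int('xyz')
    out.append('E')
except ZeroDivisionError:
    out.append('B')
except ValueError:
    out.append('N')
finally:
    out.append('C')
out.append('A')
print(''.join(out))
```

Execution trace: 'D' (try body) → 'N' (except ValueError) → 'C' (finally) → 'A' (after the try/except). Output: DNCA

Answer: DNCA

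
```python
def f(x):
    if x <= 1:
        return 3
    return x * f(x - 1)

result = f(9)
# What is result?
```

f(9) = 9 * 8 * 7 * 6 * 5 * 4 * 3 * 2 * 3 = 1088640

Answer: 1088640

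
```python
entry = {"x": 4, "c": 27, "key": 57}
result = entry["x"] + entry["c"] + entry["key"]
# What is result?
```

Trace:
`entry = {"x": 4, "c": 27, "key": 57}` → entry = {'x': 4, 'c': 27, 'key': 57}
`result = entry["x"] + entry["c"] + entry["key"]` → result = 88
So result = 88

Answer: 88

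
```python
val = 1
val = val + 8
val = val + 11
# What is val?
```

Trace:
`val = 1` → val = 1
`val = val + 8` → val = 9
`val = val + 11` → val = 20
So val = 20

Answer: 20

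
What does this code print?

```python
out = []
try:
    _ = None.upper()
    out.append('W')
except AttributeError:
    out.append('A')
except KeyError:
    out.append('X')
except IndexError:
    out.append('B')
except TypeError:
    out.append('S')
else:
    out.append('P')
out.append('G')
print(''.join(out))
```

Execution trace: 'A' (except AttributeError) → 'G' (after the try/except). Output: AG

Answer: AG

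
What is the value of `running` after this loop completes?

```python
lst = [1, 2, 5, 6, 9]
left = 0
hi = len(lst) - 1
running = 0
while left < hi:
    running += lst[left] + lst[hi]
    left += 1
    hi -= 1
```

Sum of pairs from ends
`running` takes the values: 0 → 10 → 18

Answer: 18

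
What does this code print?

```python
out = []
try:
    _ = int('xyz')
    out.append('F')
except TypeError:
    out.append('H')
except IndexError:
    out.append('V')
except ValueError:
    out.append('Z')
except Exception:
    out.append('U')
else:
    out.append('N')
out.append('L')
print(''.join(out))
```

Execution trace: 'Z' (except ValueError) → 'L' (after the try/except). Output: ZL

Answer: ZL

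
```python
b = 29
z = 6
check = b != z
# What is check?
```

Trace:
`b = 29` → b = 29
`z = 6` → z = 6
`check = b != z` → check = True
So check = True

Answer: True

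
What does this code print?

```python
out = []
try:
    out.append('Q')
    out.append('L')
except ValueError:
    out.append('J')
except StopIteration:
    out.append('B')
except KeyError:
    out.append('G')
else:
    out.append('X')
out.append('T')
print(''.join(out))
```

Execution trace: 'Q' (try body) → 'L' (try body, no exception) → 'X' (else) → 'T' (after the try/except). Output: QLXT

Answer: QLXT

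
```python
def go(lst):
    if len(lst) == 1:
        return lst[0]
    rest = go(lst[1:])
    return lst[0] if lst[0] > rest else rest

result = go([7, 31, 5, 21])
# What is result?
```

Recursive max over [7, 31, 5, 21] = 31

Answer: 31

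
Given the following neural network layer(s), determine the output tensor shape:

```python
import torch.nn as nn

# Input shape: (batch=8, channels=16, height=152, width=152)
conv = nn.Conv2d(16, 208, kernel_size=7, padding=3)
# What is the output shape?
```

Input: (8, 16, 152, 152) -> Output: (8, 208, 152, 152)

Answer: (8, 208, 152, 152)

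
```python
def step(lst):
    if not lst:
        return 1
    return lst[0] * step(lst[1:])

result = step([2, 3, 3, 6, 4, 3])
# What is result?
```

Product over [2, 3, 3, 6, 4, 3] = 2 * 3 * 3 * 6 * 4 * 3 = 1296

Answer: 1296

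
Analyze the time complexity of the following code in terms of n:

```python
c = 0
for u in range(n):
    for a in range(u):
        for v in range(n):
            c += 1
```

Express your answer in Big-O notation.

Each loop level contributes: n × n × n. Multiplying the contributions gives O(n^3).

Answer: O(n^3)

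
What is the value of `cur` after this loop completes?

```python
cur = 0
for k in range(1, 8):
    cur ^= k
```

XOR of 1 to 7
`cur` takes the values: 0 → 1 → 3 → 0 → 4 → 1 → 7 → 0

Answer: 0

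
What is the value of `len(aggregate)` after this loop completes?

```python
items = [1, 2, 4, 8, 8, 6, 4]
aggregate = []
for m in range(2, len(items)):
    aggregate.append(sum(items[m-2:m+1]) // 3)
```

Number of 3-element averages
`aggregate` takes the values: [] → [2] → [2, 4] → [2, 4, 6] → [2, 4, 6, 7] → [2, 4, 6, 7, 6]
So `len(aggregate)` = 5

Answer: 5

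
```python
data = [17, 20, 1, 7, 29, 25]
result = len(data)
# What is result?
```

Trace:
`data = [17, 20, 1, 7, 29, 25]` → data = [17, 20, 1, 7, 29, 25]
`result = len(data)` → result = 6
So result = 6

Answer: 6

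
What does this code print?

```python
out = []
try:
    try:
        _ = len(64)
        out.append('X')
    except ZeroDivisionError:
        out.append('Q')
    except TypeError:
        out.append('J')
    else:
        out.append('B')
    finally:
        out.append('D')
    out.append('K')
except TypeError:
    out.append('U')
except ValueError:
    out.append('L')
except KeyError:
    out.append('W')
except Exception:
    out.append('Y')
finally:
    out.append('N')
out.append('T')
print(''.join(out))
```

Execution trace: 'J' (inner except TypeError) → 'D' (inner finally) → 'K' (try body, no exception) → 'N' (finally) → 'T' (after the try/except). Output: JDKNT

Answer: JDKNT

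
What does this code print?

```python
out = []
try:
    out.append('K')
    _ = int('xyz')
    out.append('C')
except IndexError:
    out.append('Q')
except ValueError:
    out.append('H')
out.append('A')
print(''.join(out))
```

Execution trace: 'K' (try body) → 'H' (except ValueError) → 'A' (after the try/except). Output: KHA

Answer: KHA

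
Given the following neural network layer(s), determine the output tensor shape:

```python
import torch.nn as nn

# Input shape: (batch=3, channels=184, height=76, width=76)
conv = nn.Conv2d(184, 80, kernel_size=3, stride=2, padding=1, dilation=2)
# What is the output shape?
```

Input: (3, 184, 76, 76) -> Output: (3, 80, 37, 37)

Answer: (3, 80, 37, 37)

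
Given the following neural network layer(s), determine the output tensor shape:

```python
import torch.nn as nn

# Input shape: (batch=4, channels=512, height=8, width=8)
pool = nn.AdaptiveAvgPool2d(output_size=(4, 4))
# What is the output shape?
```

Input: (4, 512, 8, 8) -> Output: (4, 512, 4, 4)

Answer: (4, 512, 4, 4)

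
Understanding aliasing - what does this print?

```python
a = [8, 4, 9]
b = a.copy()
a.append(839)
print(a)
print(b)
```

Key concept: list.copy() creates independent copy.
Step by step:
`a = [8, 4, 9]` → a = [8, 4, 9]
`b = a.copy()` → b = [8, 4, 9]
`a.append(839)` → a = [8, 4, 9, 839]
`print(a)` → prints [8, 4, 9, 839]
`print(b)` → prints [8, 4, 9]

Answer:
[8, 4, 9, 839]
[8, 4, 9]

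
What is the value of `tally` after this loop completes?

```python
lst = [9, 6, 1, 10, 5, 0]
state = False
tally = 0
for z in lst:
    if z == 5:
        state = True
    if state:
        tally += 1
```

Count elements after first 5 in [9, 6, 1, 10, 5, 0]
`tally` takes the values: 0 → 1 → 2

Answer: 2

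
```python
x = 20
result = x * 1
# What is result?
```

Trace:
`x = 20` → x = 20
`result = x * 1` → result = 20
So result = 20

Answer: 20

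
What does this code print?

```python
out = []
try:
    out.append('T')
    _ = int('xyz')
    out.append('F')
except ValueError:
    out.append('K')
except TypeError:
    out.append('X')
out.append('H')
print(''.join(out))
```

Execution trace: 'T' (try body) → 'K' (except ValueError) → 'H' (after the try/except). Output: TKH

Answer: TKH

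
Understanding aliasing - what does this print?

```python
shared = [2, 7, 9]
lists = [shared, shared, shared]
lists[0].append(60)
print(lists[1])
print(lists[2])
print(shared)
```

Key concept: list of same reference.
Step by step:
`shared = [2, 7, 9]` → shared = [2, 7, 9]
`lists = [shared, shared, shared]` → lists = [[2, 7, 9], [2, 7, 9], [2, 7, 9]]
`lists[0].append(60)` → shared = [2, 7, 9, 60]; lists = [[2, 7, 9, 60], [2, 7, 9, 60], [2, 7, 9, 60]]
`print(lists[1])` → prints [2, 7, 9, 60]
`print(lists[2])` → prints [2, 7, 9, 60]
`print(shared)` → prints [2, 7, 9, 60]

Answer:
[2, 7, 9, 60]
[2, 7, 9, 60]
[2, 7, 9, 60]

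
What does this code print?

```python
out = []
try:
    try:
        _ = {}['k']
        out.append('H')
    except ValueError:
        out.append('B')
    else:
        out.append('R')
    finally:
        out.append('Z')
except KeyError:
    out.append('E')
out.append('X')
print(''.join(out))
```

Execution trace: 'Z' (finally) → 'E' (outer except KeyError) → 'X' (after the try/except). Output: ZEX

Answer: ZEX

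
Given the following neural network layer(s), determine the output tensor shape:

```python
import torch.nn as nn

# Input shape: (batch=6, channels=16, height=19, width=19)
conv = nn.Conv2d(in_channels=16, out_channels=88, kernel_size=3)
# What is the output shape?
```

Input: (6, 16, 19, 19) -> Output: (6, 88, 17, 17)

Answer: (6, 88, 17, 17)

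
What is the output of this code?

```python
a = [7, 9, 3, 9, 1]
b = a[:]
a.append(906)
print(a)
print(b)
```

Key concept: slice [:] creates copy.
Step by step:
`a = [7, 9, 3, 9, 1]` → a = [7, 9, 3, 9, 1]
`b = a[:]` → b = [7, 9, 3, 9, 1]
`a.append(906)` → a = [7, 9, 3, 9, 1, 906]
`print(a)` → prints [7, 9, 3, 9, 1, 906]
`print(b)` → prints [7, 9, 3, 9, 1]

Answer:
[7, 9, 3, 9, 1, 906]
[7, 9, 3, 9, 1]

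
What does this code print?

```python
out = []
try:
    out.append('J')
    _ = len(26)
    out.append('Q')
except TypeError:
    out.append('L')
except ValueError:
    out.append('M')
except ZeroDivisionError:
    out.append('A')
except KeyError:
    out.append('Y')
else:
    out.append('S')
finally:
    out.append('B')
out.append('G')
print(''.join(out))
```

Execution trace: 'J' (try body) → 'L' (except TypeError) → 'B' (finally) → 'G' (after the try/except). Output: JLBG

Answer: JLBG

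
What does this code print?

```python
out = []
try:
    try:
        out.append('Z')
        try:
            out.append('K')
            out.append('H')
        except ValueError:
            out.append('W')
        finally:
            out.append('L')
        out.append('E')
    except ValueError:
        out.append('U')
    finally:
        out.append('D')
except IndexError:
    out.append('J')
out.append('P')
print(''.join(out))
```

Execution trace: 'Z' (try body) → 'K' (inner try body) → 'H' (inner try body, no exception) → 'L' (inner finally) → 'E' (try body, no exception) → 'D' (finally) → 'P' (after the try/except). Output: ZKHLEDP

Answer: ZKHLEDP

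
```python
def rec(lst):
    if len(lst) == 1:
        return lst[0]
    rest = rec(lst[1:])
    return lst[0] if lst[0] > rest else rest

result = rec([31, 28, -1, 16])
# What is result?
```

Recursive max over [31, 28, -1, 16] = 31

Answer: 31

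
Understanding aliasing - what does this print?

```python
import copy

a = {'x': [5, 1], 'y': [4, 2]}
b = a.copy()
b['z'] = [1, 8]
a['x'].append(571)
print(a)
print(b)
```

Key concept: shallow copy of dict with mutable values.
Step by step:
`a = {'x': [5, 1], 'y': [4, 2]}` → a = {'x': [5, 1], 'y': [4, 2]}
`b = a.copy()` → b = {'x': [5, 1], 'y': [4, 2]}
`b['z'] = [1, 8]` → b = {'x': [5, 1], 'y': [4, 2], 'z': [1, 8]}
`a['x'].append(571)` → a = {'x': [5, 1, 571], 'y': [4, 2]}; b = {'x': [5, 1, 571], 'y': [4, 2], 'z': [1, 8]}
`print(a)` → prints {'x': [5, 1, 571], 'y': [4, 2]}
`print(b)` → prints {'x': [5, 1, 571], 'y': [4, 2], 'z': [1, 8]}

Answer:
{'x': [5, 1, 571], 'y': [4, 2]}
{'x': [5, 1, 571], 'y': [4, 2], 'z': [1, 8]}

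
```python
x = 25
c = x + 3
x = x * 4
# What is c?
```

Trace:
`x = 25` → x = 25
`c = x + 3` → c = 28
`x = x * 4` → x = 100
So c = 28

Answer: 28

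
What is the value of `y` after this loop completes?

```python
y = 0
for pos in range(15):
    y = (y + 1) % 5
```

Increment mod 5, 15 times = 0
`y` takes the values: 0 → 1 → 2 → 3 → 4 → 0 → 1 → 2 → 3 → 4 → 0 → 1 → 2 → 3 → 4 → 0

Answer: 0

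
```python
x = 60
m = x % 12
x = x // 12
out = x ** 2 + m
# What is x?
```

Trace:
`x = 60` → x = 60
`m = x % 12` → m = 0
`x = x // 12` → x = 5
`out = x ** 2 + m` → out = 25
So x = 5

Answer: 5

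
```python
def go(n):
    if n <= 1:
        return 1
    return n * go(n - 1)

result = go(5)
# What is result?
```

go(5) = 5 * 4 * 3 * 2 * 1 = 120

Answer: 120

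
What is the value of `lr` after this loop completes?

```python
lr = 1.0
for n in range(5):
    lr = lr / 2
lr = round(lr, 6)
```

Halving LR 5 times: 1 / 2^5
`lr` takes the values: 1.0 → 0.5 → 0.25 → 0.125 → 0.0625 → 0.03125

Answer: 0.03125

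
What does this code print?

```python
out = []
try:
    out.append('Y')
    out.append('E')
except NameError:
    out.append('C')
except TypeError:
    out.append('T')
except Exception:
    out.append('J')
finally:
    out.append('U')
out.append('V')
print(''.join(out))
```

Execution trace: 'Y' (try body) → 'E' (try body, no exception) → 'U' (finally) → 'V' (after the try/except). Output: YEUV

Answer: YEUV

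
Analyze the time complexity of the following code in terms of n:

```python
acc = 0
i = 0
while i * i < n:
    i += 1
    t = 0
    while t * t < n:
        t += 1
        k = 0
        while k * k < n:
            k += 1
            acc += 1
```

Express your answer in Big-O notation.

Each loop level contributes: √n × √n × √n. Multiplying the contributions gives O(n√n).

Answer: O(n√n)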